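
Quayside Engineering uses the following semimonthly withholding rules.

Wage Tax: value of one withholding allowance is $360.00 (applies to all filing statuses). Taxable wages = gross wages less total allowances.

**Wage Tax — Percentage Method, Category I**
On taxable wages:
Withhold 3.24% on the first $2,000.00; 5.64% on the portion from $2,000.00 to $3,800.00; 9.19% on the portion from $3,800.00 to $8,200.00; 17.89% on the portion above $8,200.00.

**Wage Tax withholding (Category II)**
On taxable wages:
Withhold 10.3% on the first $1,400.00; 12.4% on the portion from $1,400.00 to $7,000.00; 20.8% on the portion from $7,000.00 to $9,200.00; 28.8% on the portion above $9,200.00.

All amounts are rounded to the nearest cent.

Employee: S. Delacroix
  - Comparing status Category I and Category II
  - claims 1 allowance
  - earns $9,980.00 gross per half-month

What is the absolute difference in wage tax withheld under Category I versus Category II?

$592.44

Wage Tax (Category I): taxable = $9,980.00 − 1×$360.00 = $9,620.00
  $570.68 + 17.89% × ($9,620.00 − $8,200.00) = $570.68 + 17.89% × $1,420.00 = $824.72
Wage Tax (Category II): taxable = $9,980.00 − 1×$360.00 = $9,620.00
  $1,296.20 + 28.8% × ($9,620.00 − $9,200.00) = $1,296.20 + 28.8% × $420.00 = $1,417.16
Difference: |$824.72 − $1,417.16| = $592.44 (higher under Category II)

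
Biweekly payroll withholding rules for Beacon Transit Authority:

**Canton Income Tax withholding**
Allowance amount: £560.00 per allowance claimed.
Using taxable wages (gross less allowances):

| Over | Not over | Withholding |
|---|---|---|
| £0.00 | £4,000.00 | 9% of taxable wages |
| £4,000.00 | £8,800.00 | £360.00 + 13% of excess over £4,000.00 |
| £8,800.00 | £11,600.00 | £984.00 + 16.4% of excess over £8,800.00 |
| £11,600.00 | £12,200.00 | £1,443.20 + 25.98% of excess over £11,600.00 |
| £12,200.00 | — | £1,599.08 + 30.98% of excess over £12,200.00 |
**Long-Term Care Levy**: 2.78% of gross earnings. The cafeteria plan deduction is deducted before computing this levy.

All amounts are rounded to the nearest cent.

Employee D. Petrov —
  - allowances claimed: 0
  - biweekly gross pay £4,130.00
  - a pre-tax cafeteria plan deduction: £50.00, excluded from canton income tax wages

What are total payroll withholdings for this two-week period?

Canton Income Tax: taxable = £4,130.00 − £50.00 = £4,080.00
  £360.00 + 13% × (£4,080.00 − £4,000.00) = £360.00 + 13% × £80.00 = £370.40
Long-Term Care Levy: 2.78% × £4,080.00 = £113.42
Total: £370.40 + £113.42 = £483.82

£483.82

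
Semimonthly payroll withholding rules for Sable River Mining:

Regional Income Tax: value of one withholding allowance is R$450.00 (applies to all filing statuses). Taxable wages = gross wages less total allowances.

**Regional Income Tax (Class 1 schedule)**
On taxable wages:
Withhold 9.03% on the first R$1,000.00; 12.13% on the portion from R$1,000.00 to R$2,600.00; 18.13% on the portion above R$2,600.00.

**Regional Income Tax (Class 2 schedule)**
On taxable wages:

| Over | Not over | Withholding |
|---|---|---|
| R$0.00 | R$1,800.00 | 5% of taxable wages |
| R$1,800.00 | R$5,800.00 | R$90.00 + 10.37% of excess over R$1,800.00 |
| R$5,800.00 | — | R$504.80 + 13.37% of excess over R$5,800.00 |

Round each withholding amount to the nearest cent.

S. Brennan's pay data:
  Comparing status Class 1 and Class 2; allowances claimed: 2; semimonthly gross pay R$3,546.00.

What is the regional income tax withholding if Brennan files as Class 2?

R$177.73

Regional Income Tax (Class 2): taxable = R$3,546.00 − 2×R$450.00 = R$2,646.00
  R$90.00 + 10.37% × (R$2,646.00 − R$1,800.00) = R$90.00 + 10.37% × R$846.00 = R$177.73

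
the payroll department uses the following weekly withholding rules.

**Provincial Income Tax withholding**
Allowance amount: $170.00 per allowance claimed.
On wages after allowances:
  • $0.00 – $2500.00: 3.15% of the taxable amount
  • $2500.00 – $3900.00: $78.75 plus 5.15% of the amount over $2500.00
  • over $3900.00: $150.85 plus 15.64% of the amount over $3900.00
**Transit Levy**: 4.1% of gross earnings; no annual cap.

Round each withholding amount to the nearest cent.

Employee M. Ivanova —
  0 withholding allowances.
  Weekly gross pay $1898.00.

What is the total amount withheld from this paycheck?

Provincial Income Tax: taxable = $1898.00
  3.15% × $1898.00 = $59.79
Transit Levy: 4.1% × $1898.00 = $77.82
Total: $59.79 + $77.82 = $137.61

$137.61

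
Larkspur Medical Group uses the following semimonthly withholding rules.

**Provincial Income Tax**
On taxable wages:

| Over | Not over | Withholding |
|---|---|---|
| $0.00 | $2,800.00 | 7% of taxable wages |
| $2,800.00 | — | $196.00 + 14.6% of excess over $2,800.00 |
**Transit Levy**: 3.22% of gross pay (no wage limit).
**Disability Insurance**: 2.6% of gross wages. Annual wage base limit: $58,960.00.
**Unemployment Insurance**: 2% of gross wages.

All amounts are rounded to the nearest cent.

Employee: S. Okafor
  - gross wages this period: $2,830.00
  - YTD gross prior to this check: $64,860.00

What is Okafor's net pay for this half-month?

Provincial Income Tax: taxable = $2,830.00
  $196.00 + 14.6% × ($2,830.00 − $2,800.00) = $196.00 + 14.6% × $30.00 = $200.38
Transit Levy: 3.22% × $2,830.00 = $91.13
Disability Insurance: YTD $64,860.00 ≥ cap $58,960.00 → $0.00
Unemployment Insurance: 2% × $2,830.00 = $56.60
Total withheld: $200.38 + $91.13 + $0.00 + $56.60 = $348.11
Net pay: $2,830.00 − $348.11 = $2,481.89

$2,481.89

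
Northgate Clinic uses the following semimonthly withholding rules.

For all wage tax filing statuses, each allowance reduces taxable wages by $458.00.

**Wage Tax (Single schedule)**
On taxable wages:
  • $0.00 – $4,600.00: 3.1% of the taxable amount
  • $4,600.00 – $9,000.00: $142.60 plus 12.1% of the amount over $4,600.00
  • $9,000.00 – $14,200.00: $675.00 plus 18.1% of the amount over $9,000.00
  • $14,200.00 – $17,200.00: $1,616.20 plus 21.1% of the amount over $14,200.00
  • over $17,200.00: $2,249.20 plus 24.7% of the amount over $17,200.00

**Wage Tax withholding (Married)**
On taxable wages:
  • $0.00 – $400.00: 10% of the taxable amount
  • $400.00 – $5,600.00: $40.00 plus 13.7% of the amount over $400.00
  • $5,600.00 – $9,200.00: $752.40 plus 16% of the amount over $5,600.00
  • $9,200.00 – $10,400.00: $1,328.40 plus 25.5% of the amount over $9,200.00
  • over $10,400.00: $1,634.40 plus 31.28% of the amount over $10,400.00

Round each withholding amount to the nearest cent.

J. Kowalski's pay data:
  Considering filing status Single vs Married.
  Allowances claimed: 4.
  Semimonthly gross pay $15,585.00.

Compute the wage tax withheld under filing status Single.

Wage Tax (Single): taxable = $15,585.00 − 4×$458.00 = $13,753.00
  $675.00 + 18.1% × ($13,753.00 − $9,000.00) = $675.00 + 18.1% × $4,753.00 = $1,535.29

$1,535.29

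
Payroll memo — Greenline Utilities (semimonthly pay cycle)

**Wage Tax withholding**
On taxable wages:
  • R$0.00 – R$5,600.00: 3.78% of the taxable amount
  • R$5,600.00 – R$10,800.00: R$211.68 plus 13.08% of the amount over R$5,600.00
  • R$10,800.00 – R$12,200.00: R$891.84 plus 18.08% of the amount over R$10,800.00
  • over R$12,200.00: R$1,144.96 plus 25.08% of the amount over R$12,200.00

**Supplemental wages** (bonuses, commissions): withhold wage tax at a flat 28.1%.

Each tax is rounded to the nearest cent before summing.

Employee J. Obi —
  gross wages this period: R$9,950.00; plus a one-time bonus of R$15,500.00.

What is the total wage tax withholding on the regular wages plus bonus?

Wage Tax: taxable = R$9,950.00
  R$211.68 + 13.08% × (R$9,950.00 − R$5,600.00) = R$211.68 + 13.08% × R$4,350.00 = R$780.66
Supplemental (28.1% flat on bonus): 28.1% × R$15,500.00 = R$4,355.50
Total wage tax: R$780.66 + R$4,355.50 = R$5,136.16

R$5,136.16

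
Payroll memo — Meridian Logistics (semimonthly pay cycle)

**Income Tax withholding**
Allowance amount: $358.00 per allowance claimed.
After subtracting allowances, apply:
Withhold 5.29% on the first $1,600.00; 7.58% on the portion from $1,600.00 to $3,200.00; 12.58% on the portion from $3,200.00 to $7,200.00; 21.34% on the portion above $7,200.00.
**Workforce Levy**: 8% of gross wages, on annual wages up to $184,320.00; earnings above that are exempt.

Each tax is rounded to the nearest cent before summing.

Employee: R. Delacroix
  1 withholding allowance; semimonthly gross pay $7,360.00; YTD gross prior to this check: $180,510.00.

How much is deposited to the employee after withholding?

Income Tax: taxable = $7,360.00 − 1×$358.00 = $7,002.00
  $205.92 + 12.58% × ($7,002.00 − $3,200.00) = $205.92 + 12.58% × $3,802.00 = $684.21
Workforce Levy: cap $184,320.00 − YTD $180,510.00 = $3,810.00 subject; 8% × $3,810.00 = $304.80
Total withheld: $684.21 + $304.80 = $989.01
Net pay: $7,360.00 − $989.01 = $6,370.99

$6,370.99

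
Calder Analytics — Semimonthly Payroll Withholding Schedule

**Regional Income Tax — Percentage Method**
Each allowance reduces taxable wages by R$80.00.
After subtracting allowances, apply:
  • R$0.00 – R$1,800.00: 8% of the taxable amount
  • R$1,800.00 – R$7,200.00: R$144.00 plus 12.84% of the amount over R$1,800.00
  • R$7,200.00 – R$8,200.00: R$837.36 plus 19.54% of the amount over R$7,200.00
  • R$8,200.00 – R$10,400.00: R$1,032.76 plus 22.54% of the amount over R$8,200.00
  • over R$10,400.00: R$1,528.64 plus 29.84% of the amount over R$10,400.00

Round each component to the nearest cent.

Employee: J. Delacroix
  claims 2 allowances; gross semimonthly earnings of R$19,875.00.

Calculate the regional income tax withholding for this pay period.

R$4,308.24

Regional Income Tax: taxable = R$19,875.00 − 2×R$80.00 = R$19,715.00
  R$1,528.64 + 29.84% × (R$19,715.00 − R$10,400.00) = R$1,528.64 + 29.84% × R$9,315.00 = R$4,308.24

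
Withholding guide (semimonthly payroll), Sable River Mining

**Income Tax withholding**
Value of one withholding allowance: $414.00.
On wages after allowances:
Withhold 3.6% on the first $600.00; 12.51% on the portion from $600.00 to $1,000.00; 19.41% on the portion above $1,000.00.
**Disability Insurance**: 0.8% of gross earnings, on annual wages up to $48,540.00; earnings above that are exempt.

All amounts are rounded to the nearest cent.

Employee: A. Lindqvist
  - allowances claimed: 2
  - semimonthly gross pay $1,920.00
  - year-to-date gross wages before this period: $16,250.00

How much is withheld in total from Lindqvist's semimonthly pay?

$104.86

Income Tax: taxable = $1,920.00 − 2×$414.00 = $1,092.00
  $71.64 + 19.41% × ($1,092.00 − $1,000.00) = $71.64 + 19.41% × $92.00 = $89.50
Disability Insurance: 0.8% × $1,920.00 = $15.36
Total: $89.50 + $15.36 = $104.86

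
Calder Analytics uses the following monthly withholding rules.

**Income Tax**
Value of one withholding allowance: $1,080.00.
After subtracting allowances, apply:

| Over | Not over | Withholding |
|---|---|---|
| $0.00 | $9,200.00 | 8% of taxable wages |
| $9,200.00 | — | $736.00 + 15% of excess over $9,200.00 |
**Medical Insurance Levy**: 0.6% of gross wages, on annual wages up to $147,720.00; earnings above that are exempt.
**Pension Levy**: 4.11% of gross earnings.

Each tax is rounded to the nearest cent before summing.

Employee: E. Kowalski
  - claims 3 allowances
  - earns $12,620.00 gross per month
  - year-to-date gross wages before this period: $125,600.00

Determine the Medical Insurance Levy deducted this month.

$75.72

Medical Insurance Levy: 0.6% × $12,620.00 = $75.72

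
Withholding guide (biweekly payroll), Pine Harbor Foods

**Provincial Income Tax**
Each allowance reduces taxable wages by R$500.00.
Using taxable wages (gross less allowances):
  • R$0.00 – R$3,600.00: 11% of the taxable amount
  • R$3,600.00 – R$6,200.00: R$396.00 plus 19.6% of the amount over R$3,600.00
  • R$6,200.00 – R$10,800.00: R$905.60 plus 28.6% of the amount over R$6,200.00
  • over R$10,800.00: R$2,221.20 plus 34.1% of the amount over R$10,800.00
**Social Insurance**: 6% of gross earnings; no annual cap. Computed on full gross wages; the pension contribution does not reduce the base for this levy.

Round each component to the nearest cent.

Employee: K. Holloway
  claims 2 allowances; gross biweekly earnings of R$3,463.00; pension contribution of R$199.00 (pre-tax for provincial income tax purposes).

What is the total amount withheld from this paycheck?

R$456.82

Provincial Income Tax: taxable = R$3,463.00 − R$199.00 − 2×R$500.00 = R$2,264.00
  11% × R$2,264.00 = R$249.04
Social Insurance: 6% × R$3,463.00 = R$207.78
Total: R$249.04 + R$207.78 = R$456.82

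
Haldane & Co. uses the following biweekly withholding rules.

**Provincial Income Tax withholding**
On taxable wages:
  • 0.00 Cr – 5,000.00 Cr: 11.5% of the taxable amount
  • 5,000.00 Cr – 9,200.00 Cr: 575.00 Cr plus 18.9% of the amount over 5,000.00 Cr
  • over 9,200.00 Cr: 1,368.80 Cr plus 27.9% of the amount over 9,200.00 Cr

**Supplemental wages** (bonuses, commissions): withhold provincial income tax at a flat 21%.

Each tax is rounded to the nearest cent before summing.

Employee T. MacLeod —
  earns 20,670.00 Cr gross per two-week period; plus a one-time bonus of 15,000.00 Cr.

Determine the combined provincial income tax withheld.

Provincial Income Tax: taxable = 20,670.00 Cr
  1,368.80 Cr + 27.9% × (20,670.00 Cr − 9,200.00 Cr) = 1,368.80 Cr + 27.9% × 11,470.00 Cr = 4,568.93 Cr
Supplemental (21% flat on bonus): 21% × 15,000.00 Cr = 3,150.00 Cr
Total provincial income tax: 4,568.93 Cr + 3,150.00 Cr = 7,718.93 Cr

7,718.93 Cr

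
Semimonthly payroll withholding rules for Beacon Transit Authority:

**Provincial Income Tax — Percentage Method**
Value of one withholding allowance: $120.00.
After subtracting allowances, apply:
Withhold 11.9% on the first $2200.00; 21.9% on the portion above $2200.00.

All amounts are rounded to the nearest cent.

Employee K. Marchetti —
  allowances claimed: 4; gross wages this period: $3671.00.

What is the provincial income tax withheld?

$478.83

Provincial Income Tax: taxable = $3671.00 − 4×$120.00 = $3191.00
  $261.80 + 21.9% × ($3191.00 − $2200.00) = $261.80 + 21.9% × $991.00 = $478.83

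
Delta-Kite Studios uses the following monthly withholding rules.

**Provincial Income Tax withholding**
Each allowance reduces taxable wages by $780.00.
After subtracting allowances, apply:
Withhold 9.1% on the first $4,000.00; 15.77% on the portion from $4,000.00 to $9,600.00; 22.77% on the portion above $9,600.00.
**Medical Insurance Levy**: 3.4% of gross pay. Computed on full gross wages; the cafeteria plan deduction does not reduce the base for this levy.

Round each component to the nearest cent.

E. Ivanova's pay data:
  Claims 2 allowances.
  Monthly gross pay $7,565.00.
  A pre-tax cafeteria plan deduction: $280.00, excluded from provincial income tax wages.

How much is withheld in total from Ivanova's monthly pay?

$893.24

Provincial Income Tax: taxable = $7,565.00 − $280.00 − 2×$780.00 = $5,725.00
  $364.00 + 15.77% × ($5,725.00 − $4,000.00) = $364.00 + 15.77% × $1,725.00 = $636.03
Medical Insurance Levy: 3.4% × $7,565.00 = $257.21
Total: $636.03 + $257.21 = $893.24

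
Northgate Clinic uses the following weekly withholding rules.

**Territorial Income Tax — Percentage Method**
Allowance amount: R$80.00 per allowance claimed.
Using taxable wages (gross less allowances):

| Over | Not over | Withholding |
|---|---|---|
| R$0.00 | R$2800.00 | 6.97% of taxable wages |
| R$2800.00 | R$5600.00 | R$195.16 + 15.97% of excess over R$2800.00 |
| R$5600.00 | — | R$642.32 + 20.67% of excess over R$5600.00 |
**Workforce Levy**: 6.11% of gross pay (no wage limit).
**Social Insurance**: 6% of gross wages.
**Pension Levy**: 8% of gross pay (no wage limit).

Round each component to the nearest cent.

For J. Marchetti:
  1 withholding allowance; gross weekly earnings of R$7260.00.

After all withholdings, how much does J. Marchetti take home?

Territorial Income Tax: taxable = R$7260.00 − 1×R$80.00 = R$7180.00
  R$642.32 + 20.67% × (R$7180.00 − R$5600.00) = R$642.32 + 20.67% × R$1580.00 = R$968.91
Workforce Levy: 6.11% × R$7260.00 = R$443.59
Social Insurance: 6% × R$7260.00 = R$435.60
Pension Levy: 8% × R$7260.00 = R$580.80
Total withheld: R$968.91 + R$443.59 + R$435.60 + R$580.80 = R$2428.90
Net pay: R$7260.00 − R$2428.90 = R$4831.10

R$4831.10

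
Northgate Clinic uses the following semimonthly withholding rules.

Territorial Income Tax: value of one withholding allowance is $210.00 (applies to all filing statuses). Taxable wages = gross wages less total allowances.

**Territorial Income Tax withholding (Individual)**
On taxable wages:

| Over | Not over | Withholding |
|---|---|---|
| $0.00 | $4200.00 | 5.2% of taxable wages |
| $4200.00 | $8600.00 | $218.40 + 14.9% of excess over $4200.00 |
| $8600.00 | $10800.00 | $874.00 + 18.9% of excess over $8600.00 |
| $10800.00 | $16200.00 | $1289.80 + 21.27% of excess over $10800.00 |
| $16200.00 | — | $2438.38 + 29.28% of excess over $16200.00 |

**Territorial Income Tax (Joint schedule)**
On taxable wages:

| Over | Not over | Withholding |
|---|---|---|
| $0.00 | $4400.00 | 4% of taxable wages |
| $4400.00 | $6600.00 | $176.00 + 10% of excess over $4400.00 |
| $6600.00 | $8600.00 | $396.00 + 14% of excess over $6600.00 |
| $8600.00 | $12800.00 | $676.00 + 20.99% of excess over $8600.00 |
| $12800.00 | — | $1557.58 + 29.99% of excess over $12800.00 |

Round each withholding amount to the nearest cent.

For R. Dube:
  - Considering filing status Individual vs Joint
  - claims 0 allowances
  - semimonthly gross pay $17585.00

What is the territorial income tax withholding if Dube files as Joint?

Territorial Income Tax (Joint): taxable = $17585.00
  $1557.58 + 29.99% × ($17585.00 − $12800.00) = $1557.58 + 29.99% × $4785.00 = $2992.60

$2992.60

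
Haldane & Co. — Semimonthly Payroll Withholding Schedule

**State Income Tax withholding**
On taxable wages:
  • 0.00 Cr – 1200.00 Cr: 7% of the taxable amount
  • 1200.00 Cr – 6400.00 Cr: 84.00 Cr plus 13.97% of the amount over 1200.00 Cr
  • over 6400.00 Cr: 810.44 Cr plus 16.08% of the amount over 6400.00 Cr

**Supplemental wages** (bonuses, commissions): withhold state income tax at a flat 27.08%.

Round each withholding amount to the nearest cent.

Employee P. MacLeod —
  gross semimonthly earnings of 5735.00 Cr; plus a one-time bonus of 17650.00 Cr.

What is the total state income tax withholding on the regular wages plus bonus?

State Income Tax: taxable = 5735.00 Cr
  84.00 Cr + 13.97% × (5735.00 Cr − 1200.00 Cr) = 84.00 Cr + 13.97% × 4535.00 Cr = 717.54 Cr
Supplemental (27.08% flat on bonus): 27.08% × 17650.00 Cr = 4779.62 Cr
Total state income tax: 717.54 Cr + 4779.62 Cr = 5497.16 Cr

5497.16 Cr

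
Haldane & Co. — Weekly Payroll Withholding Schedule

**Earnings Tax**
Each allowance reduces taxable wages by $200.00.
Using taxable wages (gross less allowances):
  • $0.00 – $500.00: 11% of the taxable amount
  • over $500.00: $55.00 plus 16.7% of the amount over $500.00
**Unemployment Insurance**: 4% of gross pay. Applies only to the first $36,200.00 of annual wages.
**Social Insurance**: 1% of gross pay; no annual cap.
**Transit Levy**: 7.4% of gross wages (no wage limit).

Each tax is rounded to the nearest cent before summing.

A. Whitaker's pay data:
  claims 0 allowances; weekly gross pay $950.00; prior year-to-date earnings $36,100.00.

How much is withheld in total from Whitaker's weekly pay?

$213.95

Earnings Tax: taxable = $950.00
  $55.00 + 16.7% × ($950.00 − $500.00) = $55.00 + 16.7% × $450.00 = $130.15
Unemployment Insurance: cap $36,200.00 − YTD $36,100.00 = $100.00 subject; 4% × $100.00 = $4.00
Social Insurance: 1% × $950.00 = $9.50
Transit Levy: 7.4% × $950.00 = $70.30
Total: $130.15 + $4.00 + $9.50 + $70.30 = $213.95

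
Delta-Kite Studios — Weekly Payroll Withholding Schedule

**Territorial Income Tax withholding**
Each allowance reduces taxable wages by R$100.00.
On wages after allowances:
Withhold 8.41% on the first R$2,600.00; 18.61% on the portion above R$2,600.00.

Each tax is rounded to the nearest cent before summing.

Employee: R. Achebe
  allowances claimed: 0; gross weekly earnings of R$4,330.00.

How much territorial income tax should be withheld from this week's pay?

Territorial Income Tax: taxable = R$4,330.00
  R$218.66 + 18.61% × (R$4,330.00 − R$2,600.00) = R$218.66 + 18.61% × R$1,730.00 = R$540.61

R$540.61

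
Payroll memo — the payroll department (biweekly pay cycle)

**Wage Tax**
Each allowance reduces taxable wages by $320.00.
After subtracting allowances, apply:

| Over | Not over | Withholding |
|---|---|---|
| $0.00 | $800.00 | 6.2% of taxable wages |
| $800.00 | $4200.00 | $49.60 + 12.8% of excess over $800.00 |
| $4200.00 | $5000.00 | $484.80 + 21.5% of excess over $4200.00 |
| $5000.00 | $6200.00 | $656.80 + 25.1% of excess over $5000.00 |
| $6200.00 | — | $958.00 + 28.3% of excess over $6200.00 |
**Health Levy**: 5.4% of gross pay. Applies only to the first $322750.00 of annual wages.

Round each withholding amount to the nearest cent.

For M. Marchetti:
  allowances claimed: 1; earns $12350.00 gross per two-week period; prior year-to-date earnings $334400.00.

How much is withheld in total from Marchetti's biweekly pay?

Wage Tax: taxable = $12350.00 − 1×$320.00 = $12030.00
  $958.00 + 28.3% × ($12030.00 − $6200.00) = $958.00 + 28.3% × $5830.00 = $2607.89
Health Levy: YTD $334400.00 ≥ cap $322750.00 → $0.00
Total: $2607.89 + $0.00 = $2607.89

$2607.89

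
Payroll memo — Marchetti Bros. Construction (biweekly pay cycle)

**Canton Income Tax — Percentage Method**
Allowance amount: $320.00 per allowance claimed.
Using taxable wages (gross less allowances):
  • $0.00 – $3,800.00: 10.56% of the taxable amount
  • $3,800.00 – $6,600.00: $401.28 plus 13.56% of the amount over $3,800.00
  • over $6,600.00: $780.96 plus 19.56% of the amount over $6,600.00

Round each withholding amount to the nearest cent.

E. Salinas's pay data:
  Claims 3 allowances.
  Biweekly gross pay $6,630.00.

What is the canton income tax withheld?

Canton Income Tax: taxable = $6,630.00 − 3×$320.00 = $5,670.00
  $401.28 + 13.56% × ($5,670.00 − $3,800.00) = $401.28 + 13.56% × $1,870.00 = $654.85

$654.85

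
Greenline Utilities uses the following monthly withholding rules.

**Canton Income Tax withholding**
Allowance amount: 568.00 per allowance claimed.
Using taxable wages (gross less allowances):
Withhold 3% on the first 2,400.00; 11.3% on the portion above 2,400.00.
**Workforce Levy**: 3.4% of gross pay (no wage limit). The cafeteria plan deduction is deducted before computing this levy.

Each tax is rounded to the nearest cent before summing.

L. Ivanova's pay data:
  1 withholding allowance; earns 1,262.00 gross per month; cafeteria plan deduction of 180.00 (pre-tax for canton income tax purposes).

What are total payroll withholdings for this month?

52.21

Canton Income Tax: taxable = 1,262.00 − 180.00 − 1×568.00 = 514.00
  3% × 514.00 = 15.42
Workforce Levy: 3.4% × 1,082.00 = 36.79
Total: 15.42 + 36.79 = 52.21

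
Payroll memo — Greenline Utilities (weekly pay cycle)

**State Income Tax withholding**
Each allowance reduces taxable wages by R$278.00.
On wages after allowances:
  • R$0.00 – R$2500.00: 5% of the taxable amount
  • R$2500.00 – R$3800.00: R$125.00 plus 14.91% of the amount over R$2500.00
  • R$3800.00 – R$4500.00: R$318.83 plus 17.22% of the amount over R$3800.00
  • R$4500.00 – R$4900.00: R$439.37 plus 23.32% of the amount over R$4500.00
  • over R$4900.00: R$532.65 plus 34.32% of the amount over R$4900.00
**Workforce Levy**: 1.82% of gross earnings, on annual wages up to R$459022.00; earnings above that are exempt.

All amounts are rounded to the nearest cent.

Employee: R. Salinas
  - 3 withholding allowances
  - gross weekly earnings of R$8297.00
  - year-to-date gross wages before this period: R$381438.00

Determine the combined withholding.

State Income Tax: taxable = R$8297.00 − 3×R$278.00 = R$7463.00
  R$532.65 + 34.32% × (R$7463.00 − R$4900.00) = R$532.65 + 34.32% × R$2563.00 = R$1412.27
Workforce Levy: 1.82% × R$8297.00 = R$151.01
Total: R$1412.27 + R$151.01 = R$1563.28

R$1563.28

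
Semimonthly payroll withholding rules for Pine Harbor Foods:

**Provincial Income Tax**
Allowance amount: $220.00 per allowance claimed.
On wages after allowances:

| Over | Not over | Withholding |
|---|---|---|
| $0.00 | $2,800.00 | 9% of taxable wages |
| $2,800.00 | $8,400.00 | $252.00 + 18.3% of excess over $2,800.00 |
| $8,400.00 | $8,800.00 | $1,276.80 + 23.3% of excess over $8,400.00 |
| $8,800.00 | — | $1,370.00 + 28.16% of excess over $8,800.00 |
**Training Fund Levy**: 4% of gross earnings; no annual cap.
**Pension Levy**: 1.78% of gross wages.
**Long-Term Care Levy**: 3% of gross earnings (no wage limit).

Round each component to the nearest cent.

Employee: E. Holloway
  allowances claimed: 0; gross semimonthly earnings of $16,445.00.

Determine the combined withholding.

Provincial Income Tax: taxable = $16,445.00
  $1,370.00 + 28.16% × ($16,445.00 − $8,800.00) = $1,370.00 + 28.16% × $7,645.00 = $3,522.83
Training Fund Levy: 4% × $16,445.00 = $657.80
Pension Levy: 1.78% × $16,445.00 = $292.72
Long-Term Care Levy: 3% × $16,445.00 = $493.35
Total: $3,522.83 + $657.80 + $292.72 + $493.35 = $4,966.70

$4,966.70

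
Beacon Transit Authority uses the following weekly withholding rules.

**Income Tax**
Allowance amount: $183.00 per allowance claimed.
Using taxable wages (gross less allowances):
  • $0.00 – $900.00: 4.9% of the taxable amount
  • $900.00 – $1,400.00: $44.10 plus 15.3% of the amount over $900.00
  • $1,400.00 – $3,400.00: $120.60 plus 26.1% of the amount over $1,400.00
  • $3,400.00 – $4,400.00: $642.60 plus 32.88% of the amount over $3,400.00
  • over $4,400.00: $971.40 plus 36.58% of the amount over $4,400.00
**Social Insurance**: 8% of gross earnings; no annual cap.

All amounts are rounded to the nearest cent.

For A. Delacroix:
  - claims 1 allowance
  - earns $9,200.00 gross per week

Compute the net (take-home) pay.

$5,803.70

Income Tax: taxable = $9,200.00 − 1×$183.00 = $9,017.00
  $971.40 + 36.58% × ($9,017.00 − $4,400.00) = $971.40 + 36.58% × $4,617.00 = $2,660.30
Social Insurance: 8% × $9,200.00 = $736.00
Total withheld: $2,660.30 + $736.00 = $3,396.30
Net pay: $9,200.00 − $3,396.30 = $5,803.70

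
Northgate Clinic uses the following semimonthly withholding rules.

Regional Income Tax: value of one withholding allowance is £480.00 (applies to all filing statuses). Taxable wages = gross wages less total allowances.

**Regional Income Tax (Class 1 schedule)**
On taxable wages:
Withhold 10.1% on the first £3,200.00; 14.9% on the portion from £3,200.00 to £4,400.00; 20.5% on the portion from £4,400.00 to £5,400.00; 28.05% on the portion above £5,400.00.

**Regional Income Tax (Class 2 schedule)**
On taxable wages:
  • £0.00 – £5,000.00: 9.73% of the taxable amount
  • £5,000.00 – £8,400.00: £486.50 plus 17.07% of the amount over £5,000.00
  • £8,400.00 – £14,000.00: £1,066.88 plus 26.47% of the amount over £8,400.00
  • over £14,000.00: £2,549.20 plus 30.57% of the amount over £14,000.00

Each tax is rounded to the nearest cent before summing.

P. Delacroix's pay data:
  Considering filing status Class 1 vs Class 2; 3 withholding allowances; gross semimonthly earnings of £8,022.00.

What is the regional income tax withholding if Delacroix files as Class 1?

Regional Income Tax (Class 1): taxable = £8,022.00 − 3×£480.00 = £6,582.00
  £707.00 + 28.05% × (£6,582.00 − £5,400.00) = £707.00 + 28.05% × £1,182.00 = £1,038.55

£1,038.55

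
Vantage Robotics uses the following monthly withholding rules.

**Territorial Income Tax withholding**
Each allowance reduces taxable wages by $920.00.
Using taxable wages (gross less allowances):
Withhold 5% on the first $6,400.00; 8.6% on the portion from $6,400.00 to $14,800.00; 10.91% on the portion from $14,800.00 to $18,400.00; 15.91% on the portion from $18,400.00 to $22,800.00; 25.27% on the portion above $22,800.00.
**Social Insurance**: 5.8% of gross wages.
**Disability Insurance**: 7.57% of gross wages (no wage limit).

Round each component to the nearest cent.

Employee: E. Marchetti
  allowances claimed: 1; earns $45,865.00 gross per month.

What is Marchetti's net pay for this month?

Territorial Income Tax: taxable = $45,865.00 − 1×$920.00 = $44,945.00
  $2,135.20 + 25.27% × ($44,945.00 − $22,800.00) = $2,135.20 + 25.27% × $22,145.00 = $7,731.24
Social Insurance: 5.8% × $45,865.00 = $2,660.17
Disability Insurance: 7.57% × $45,865.00 = $3,471.98
Total withheld: $7,731.24 + $2,660.17 + $3,471.98 = $13,863.39
Net pay: $45,865.00 − $13,863.39 = $32,001.61

$32,001.61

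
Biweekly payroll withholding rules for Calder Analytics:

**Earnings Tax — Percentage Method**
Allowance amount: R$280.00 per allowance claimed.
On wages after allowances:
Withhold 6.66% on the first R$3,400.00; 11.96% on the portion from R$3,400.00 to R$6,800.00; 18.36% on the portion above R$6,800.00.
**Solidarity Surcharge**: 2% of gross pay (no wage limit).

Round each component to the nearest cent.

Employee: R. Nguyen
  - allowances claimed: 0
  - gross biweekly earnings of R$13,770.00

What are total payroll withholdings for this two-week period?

Earnings Tax: taxable = R$13,770.00
  R$633.08 + 18.36% × (R$13,770.00 − R$6,800.00) = R$633.08 + 18.36% × R$6,970.00 = R$1,912.77
Solidarity Surcharge: 2% × R$13,770.00 = R$275.40
Total: R$1,912.77 + R$275.40 = R$2,188.17

R$2,188.17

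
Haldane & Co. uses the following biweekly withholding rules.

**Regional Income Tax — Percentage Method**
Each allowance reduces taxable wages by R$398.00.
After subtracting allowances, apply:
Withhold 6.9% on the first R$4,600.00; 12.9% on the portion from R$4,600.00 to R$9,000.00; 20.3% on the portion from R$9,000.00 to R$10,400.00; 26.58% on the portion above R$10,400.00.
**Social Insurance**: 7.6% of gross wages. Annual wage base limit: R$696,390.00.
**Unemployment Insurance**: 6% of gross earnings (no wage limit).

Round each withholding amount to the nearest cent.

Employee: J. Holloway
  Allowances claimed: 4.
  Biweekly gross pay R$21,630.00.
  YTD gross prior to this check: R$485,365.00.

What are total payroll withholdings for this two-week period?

R$6,672.66

Regional Income Tax: taxable = R$21,630.00 − 4×R$398.00 = R$20,038.00
  R$1,169.20 + 26.58% × (R$20,038.00 − R$10,400.00) = R$1,169.20 + 26.58% × R$9,638.00 = R$3,730.98
Social Insurance: 7.6% × R$21,630.00 = R$1,643.88
Unemployment Insurance: 6% × R$21,630.00 = R$1,297.80
Total: R$3,730.98 + R$1,643.88 + R$1,297.80 = R$6,672.66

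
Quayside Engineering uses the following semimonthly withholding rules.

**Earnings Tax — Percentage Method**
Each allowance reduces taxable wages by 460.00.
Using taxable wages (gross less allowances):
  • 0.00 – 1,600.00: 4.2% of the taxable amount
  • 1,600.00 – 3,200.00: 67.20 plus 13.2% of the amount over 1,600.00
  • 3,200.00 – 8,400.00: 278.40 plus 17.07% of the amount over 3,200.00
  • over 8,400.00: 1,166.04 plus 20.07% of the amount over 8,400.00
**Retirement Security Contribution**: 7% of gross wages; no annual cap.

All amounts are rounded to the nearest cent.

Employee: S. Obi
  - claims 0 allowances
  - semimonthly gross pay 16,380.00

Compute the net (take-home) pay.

Earnings Tax: taxable = 16,380.00
  1,166.04 + 20.07% × (16,380.00 − 8,400.00) = 1,166.04 + 20.07% × 7,980.00 = 2,767.63
Retirement Security Contribution: 7% × 16,380.00 = 1,146.60
Total withheld: 2,767.63 + 1,146.60 = 3,914.23
Net pay: 16,380.00 − 3,914.23 = 12,465.77

12,465.77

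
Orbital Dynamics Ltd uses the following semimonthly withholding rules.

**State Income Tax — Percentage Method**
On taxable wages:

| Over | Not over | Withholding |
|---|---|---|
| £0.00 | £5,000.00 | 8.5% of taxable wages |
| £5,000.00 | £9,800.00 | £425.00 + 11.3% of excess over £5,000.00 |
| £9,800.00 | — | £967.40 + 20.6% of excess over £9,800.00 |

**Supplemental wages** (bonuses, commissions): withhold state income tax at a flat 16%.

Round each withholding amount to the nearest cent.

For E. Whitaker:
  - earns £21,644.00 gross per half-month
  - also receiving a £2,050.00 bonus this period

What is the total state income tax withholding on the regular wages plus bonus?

State Income Tax: taxable = £21,644.00
  £967.40 + 20.6% × (£21,644.00 − £9,800.00) = £967.40 + 20.6% × £11,844.00 = £3,407.26
Supplemental (16% flat on bonus): 16% × £2,050.00 = £328.00
Total state income tax: £3,407.26 + £328.00 = £3,735.26

£3,735.26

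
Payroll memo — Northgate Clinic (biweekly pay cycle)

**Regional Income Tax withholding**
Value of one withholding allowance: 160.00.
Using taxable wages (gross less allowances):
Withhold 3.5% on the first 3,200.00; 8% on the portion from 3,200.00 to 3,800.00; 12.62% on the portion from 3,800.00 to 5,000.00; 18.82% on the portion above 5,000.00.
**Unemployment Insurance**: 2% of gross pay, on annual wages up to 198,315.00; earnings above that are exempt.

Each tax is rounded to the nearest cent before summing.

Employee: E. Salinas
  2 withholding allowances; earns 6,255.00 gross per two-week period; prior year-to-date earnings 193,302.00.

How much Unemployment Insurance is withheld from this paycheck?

Unemployment Insurance: cap 198,315.00 − YTD 193,302.00 = 5,013.00 subject; 2% × 5,013.00 = 100.26

100.26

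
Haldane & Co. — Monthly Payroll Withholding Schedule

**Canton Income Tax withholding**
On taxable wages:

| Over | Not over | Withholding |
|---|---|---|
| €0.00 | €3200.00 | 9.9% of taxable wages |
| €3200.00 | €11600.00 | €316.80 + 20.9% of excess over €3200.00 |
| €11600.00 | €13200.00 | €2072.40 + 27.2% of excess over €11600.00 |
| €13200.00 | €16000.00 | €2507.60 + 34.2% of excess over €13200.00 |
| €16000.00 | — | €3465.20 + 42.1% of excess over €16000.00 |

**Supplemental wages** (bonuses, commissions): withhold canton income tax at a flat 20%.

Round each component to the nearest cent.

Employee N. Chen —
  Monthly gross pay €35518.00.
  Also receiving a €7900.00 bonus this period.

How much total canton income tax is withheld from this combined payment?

Canton Income Tax: taxable = €35518.00
  €3465.20 + 42.1% × (€35518.00 − €16000.00) = €3465.20 + 42.1% × €19518.00 = €11682.28
Supplemental (20% flat on bonus): 20% × €7900.00 = €1580.00
Total canton income tax: €11682.28 + €1580.00 = €13262.28

€13262.28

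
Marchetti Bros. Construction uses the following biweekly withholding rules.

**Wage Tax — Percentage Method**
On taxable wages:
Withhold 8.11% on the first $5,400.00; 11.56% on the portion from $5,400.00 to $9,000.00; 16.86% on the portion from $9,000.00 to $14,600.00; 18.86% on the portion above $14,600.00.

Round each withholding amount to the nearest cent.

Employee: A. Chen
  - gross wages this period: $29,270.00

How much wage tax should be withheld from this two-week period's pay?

Wage Tax: taxable = $29,270.00
  $1,798.26 + 18.86% × ($29,270.00 − $14,600.00) = $1,798.26 + 18.86% × $14,670.00 = $4,565.02

$4,565.02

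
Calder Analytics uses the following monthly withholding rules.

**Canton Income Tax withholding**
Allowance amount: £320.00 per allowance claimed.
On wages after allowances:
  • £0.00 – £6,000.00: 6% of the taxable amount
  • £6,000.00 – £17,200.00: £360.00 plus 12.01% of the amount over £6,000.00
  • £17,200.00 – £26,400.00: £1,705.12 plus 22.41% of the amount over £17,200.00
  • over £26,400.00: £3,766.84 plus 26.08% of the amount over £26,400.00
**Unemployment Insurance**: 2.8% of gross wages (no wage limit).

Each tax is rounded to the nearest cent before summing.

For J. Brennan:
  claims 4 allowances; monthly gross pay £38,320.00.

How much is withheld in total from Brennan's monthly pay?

£7,614.71

Canton Income Tax: taxable = £38,320.00 − 4×£320.00 = £37,040.00
  £3,766.84 + 26.08% × (£37,040.00 − £26,400.00) = £3,766.84 + 26.08% × £10,640.00 = £6,541.75
Unemployment Insurance: 2.8% × £38,320.00 = £1,072.96
Total: £6,541.75 + £1,072.96 = £7,614.71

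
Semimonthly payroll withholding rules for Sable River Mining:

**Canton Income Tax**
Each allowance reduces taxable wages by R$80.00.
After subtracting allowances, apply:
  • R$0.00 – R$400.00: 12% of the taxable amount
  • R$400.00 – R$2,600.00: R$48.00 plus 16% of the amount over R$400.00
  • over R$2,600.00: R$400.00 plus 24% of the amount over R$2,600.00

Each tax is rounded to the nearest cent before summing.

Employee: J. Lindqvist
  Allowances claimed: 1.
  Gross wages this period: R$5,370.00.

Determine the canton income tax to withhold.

R$1,045.60

Canton Income Tax: taxable = R$5,370.00 − 1×R$80.00 = R$5,290.00
  R$400.00 + 24% × (R$5,290.00 − R$2,600.00) = R$400.00 + 24% × R$2,690.00 = R$1,045.60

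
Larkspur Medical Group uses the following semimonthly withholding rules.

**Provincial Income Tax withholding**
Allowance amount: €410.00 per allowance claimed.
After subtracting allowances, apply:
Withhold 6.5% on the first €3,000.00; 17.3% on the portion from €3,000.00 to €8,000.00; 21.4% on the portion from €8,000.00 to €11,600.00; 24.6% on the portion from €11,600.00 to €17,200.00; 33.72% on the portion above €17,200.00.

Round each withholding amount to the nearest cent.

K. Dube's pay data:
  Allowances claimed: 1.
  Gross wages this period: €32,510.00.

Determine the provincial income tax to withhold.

€8,232.28

Provincial Income Tax: taxable = €32,510.00 − 1×€410.00 = €32,100.00
  €3,208.00 + 33.72% × (€32,100.00 − €17,200.00) = €3,208.00 + 33.72% × €14,900.00 = €8,232.28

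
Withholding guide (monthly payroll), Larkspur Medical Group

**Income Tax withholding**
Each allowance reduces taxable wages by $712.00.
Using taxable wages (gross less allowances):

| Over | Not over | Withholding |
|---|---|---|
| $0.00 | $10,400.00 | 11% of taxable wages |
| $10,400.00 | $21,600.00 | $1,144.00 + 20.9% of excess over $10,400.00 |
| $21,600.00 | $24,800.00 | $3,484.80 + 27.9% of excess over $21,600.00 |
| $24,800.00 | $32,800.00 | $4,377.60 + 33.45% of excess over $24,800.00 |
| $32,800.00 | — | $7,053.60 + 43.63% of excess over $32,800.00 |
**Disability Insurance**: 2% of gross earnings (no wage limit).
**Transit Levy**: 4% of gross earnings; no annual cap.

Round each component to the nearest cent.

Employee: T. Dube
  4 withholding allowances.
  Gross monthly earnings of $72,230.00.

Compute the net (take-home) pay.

$44,881.87

Income Tax: taxable = $72,230.00 − 4×$712.00 = $69,382.00
  $7,053.60 + 43.63% × ($69,382.00 − $32,800.00) = $7,053.60 + 43.63% × $36,582.00 = $23,014.33
Disability Insurance: 2% × $72,230.00 = $1,444.60
Transit Levy: 4% × $72,230.00 = $2,889.20
Total withheld: $23,014.33 + $1,444.60 + $2,889.20 = $27,348.13
Net pay: $72,230.00 − $27,348.13 = $44,881.87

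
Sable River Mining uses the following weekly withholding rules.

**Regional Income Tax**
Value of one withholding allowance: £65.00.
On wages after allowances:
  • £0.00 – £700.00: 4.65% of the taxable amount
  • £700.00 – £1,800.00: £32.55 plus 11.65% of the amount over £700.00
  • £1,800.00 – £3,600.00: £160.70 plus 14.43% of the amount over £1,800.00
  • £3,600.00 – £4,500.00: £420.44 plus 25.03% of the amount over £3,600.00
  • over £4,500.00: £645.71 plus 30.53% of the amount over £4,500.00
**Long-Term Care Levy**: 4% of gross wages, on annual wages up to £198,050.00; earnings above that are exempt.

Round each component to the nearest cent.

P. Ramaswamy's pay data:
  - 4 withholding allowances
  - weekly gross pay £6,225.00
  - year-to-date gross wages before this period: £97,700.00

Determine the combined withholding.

£1,341.97

Regional Income Tax: taxable = £6,225.00 − 4×£65.00 = £5,965.00
  £645.71 + 30.53% × (£5,965.00 − £4,500.00) = £645.71 + 30.53% × £1,465.00 = £1,092.97
Long-Term Care Levy: 4% × £6,225.00 = £249.00
Total: £1,092.97 + £249.00 = £1,341.97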